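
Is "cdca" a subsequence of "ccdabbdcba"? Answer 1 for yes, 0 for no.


Check if "cdca" is a subsequence of "ccdabbdcba"
Greedy scan:
  Position 0 ('c'): matches sub[0] = 'c'
  Position 1 ('c'): no match needed
  Position 2 ('d'): matches sub[1] = 'd'
  Position 3 ('a'): no match needed
  Position 4 ('b'): no match needed
  Position 5 ('b'): no match needed
  Position 6 ('d'): no match needed
  Position 7 ('c'): matches sub[2] = 'c'
  Position 8 ('b'): no match needed
  Position 9 ('a'): matches sub[3] = 'a'
All 4 characters matched => is a subsequence

1


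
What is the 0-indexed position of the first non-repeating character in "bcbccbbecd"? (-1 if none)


Input: bcbccbbecd
Character frequencies:
  'b': 4
  'c': 4
  'd': 1
  'e': 1
Scanning left to right for freq == 1:
  Position 0 ('b'): freq=4, skip
  Position 1 ('c'): freq=4, skip
  Position 2 ('b'): freq=4, skip
  Position 3 ('c'): freq=4, skip
  Position 4 ('c'): freq=4, skip
  Position 5 ('b'): freq=4, skip
  Position 6 ('b'): freq=4, skip
  Position 7 ('e'): unique! => answer = 7

7


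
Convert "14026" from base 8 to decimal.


Input: "14026" in base 8
Positional expansion:
  Digit '1' (value 1) x 8^4 = 4096
  Digit '4' (value 4) x 8^3 = 2048
  Digit '0' (value 0) x 8^2 = 0
  Digit '2' (value 2) x 8^1 = 16
  Digit '6' (value 6) x 8^0 = 6
Sum = 6166

6166


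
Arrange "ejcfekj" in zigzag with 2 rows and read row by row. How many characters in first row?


Zigzag "ejcfekj" into 2 rows:
Placing characters:
  'e' => row 0
  'j' => row 1
  'c' => row 0
  'f' => row 1
  'e' => row 0
  'k' => row 1
  'j' => row 0
Rows:
  Row 0: "ecej"
  Row 1: "jfk"
First row length: 4

4


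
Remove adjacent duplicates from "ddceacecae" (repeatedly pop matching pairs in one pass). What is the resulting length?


Input: ddceacecae
Stack-based adjacent duplicate removal:
  Read 'd': push. Stack: d
  Read 'd': matches stack top 'd' => pop. Stack: (empty)
  Read 'c': push. Stack: c
  Read 'e': push. Stack: ce
  Read 'a': push. Stack: cea
  Read 'c': push. Stack: ceac
  Read 'e': push. Stack: ceace
  Read 'c': push. Stack: ceacec
  Read 'a': push. Stack: ceaceca
  Read 'e': push. Stack: ceacecae
Final stack: "ceacecae" (length 8)

8


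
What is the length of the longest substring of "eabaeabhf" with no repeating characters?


Input: "eabaeabhf"
Sliding window (track last position of each char):
  Position 0 ('e'): window [0,0] length 1 -- new best
  Position 1 ('a'): window [0,1] length 2 -- new best
  Position 2 ('b'): window [0,2] length 3 -- new best
  Position 3 ('a'): repeat (last at 1), move window start to 2
  Position 3 ('a'): window [2,3] length 2
  Position 4 ('e'): window [2,4] length 3
  Position 5 ('a'): repeat (last at 3), move window start to 4
  Position 5 ('a'): window [4,5] length 2
  Position 6 ('b'): window [4,6] length 3
  Position 7 ('h'): window [4,7] length 4 -- new best
  Position 8 ('f'): window [4,8] length 5 -- new best
Longest substring with no repeats: "eabhf" with length 5

5


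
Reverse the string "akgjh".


Input: akgjh
Reading characters right to left:
  Position 4: 'h'
  Position 3: 'j'
  Position 2: 'g'
  Position 1: 'k'
  Position 0: 'a'
Reversed: hjgka

hjgka


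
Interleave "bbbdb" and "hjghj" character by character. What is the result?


Interleaving "bbbdb" and "hjghj":
  Position 0: 'b' from first, 'h' from second => "bh"
  Position 1: 'b' from first, 'j' from second => "bj"
  Position 2: 'b' from first, 'g' from second => "bg"
  Position 3: 'd' from first, 'h' from second => "dh"
  Position 4: 'b' from first, 'j' from second => "bj"
Result: bhbjbgdhbj

bhbjbgdhbj


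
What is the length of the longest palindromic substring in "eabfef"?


Input: "eabfef"
Checking substrings for palindromes:
  [3:6] "fef" (len 3) => palindrome
Longest palindromic substring: "fef" with length 3

3


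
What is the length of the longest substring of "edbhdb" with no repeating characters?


Input: "edbhdb"
Sliding window (track last position of each char):
  Position 0 ('e'): window [0,0] length 1 -- new best
  Position 1 ('d'): window [0,1] length 2 -- new best
  Position 2 ('b'): window [0,2] length 3 -- new best
  Position 3 ('h'): window [0,3] length 4 -- new best
  Position 4 ('d'): repeat (last at 1), move window start to 2
  Position 4 ('d'): window [2,4] length 3
  Position 5 ('b'): repeat (last at 2), move window start to 3
  Position 5 ('b'): window [3,5] length 3
Longest substring with no repeats: "edbh" with length 4

4


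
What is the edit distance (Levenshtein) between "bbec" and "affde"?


Computing edit distance: "bbec" -> "affde"
DP table:
           a    f    f    d    e
      0    1    2    3    4    5
  b   1    1    2    3    4    5
  b   2    2    2    3    4    5
  e   3    3    3    3    4    4
  c   4    4    4    4    4    5
Edit distance = dp[4][5] = 5

5


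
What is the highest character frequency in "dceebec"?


Input: dceebec
Character counts:
  'b': 1
  'c': 2
  'd': 1
  'e': 3
Maximum frequency: 3

3


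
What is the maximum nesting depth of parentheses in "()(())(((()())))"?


Input: "()(())(((()())))"
Tracking depth:
  Position 0 '(': depth becomes 1
  Position 1 ')': depth becomes 0
  Position 2 '(': depth becomes 1
  Position 3 '(': depth becomes 2
  Position 4 ')': depth becomes 1
  Position 5 ')': depth becomes 0
  Position 6 '(': depth becomes 1
  Position 7 '(': depth becomes 2
  Position 8 '(': depth becomes 3
  Position 9 '(': depth becomes 4
  Position 10 ')': depth becomes 3
  Position 11 '(': depth becomes 4
  Position 12 ')': depth becomes 3
  Position 13 ')': depth becomes 2
  Position 14 ')': depth becomes 1
  Position 15 ')': depth becomes 0
Maximum depth reached: 4

4


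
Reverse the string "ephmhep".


Input: ephmhep
Reading characters right to left:
  Position 6: 'p'
  Position 5: 'e'
  Position 4: 'h'
  Position 3: 'm'
  Position 2: 'h'
  Position 1: 'p'
  Position 0: 'e'
Reversed: pehmhpe

pehmhpe


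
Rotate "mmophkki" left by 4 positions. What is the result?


Input: "mmophkki", rotate left by 4
First 4 characters: "mmop"
Remaining characters: "hkki"
Concatenate remaining + first: "hkki" + "mmop" = "hkkimmop"

hkkimmop


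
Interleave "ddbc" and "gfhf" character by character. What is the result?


Interleaving "ddbc" and "gfhf":
  Position 0: 'd' from first, 'g' from second => "dg"
  Position 1: 'd' from first, 'f' from second => "df"
  Position 2: 'b' from first, 'h' from second => "bh"
  Position 3: 'c' from first, 'f' from second => "cf"
Result: dgdfbhcf

dgdfbhcf


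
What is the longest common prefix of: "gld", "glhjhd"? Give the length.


Words: gld, glhjhd
  Position 0: all 'g' => match
  Position 1: all 'l' => match
  Position 2: ('d', 'h') => mismatch, stop
LCP = "gl" (length 2)

2


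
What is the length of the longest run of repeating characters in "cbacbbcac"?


Input: "cbacbbcac"
Scanning for longest run:
  Position 1 ('b'): new char, reset run to 1
  Position 2 ('a'): new char, reset run to 1
  Position 3 ('c'): new char, reset run to 1
  Position 4 ('b'): new char, reset run to 1
  Position 5 ('b'): continues run of 'b', length=2
  Position 6 ('c'): new char, reset run to 1
  Position 7 ('a'): new char, reset run to 1
  Position 8 ('c'): new char, reset run to 1
Longest run: 'b' with length 2

2


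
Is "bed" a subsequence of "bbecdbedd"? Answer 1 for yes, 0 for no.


Check if "bed" is a subsequence of "bbecdbedd"
Greedy scan:
  Position 0 ('b'): matches sub[0] = 'b'
  Position 1 ('b'): no match needed
  Position 2 ('e'): matches sub[1] = 'e'
  Position 3 ('c'): no match needed
  Position 4 ('d'): matches sub[2] = 'd'
  Position 5 ('b'): no match needed
  Position 6 ('e'): no match needed
  Position 7 ('d'): no match needed
  Position 8 ('d'): no match needed
All 3 characters matched => is a subsequence

1


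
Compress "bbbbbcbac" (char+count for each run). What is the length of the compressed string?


Input: bbbbbcbac
Runs:
  'b' x 5 => "b5"
  'c' x 1 => "c1"
  'b' x 1 => "b1"
  'a' x 1 => "a1"
  'c' x 1 => "c1"
Compressed: "b5c1b1a1c1"
Compressed length: 10

10


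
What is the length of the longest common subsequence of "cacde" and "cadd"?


LCS of "cacde" and "cadd"
DP table:
           c    a    d    d
      0    0    0    0    0
  c   0    1    1    1    1
  a   0    1    2    2    2
  c   0    1    2    2    2
  d   0    1    2    3    3
  e   0    1    2    3    3
LCS length = dp[5][4] = 3

3


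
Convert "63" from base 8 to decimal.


Input: "63" in base 8
Positional expansion:
  Digit '6' (value 6) x 8^1 = 48
  Digit '3' (value 3) x 8^0 = 3
Sum = 51

51


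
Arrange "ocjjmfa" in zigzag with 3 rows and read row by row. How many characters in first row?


Zigzag "ocjjmfa" into 3 rows:
Placing characters:
  'o' => row 0
  'c' => row 1
  'j' => row 2
  'j' => row 1
  'm' => row 0
  'f' => row 1
  'a' => row 2
Rows:
  Row 0: "om"
  Row 1: "cjf"
  Row 2: "ja"
First row length: 2

2


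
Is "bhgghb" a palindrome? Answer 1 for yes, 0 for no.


Input: bhgghb
Reversed: bhgghb
  Compare pos 0 ('b') with pos 5 ('b'): match
  Compare pos 1 ('h') with pos 4 ('h'): match
  Compare pos 2 ('g') with pos 3 ('g'): match
Result: palindrome

1


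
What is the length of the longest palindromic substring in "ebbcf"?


Input: "ebbcf"
Checking substrings for palindromes:
  [1:3] "bb" (len 2) => palindrome
Longest palindromic substring: "bb" with length 2

2


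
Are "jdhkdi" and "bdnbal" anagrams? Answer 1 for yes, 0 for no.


Strings: "jdhkdi", "bdnbal"
Sorted first:  ddhijk
Sorted second: abbdln
Differ at position 0: 'd' vs 'a' => not anagrams

0


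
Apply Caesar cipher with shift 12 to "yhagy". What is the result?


Caesar cipher: shift "yhagy" by 12
  'y' (pos 24) + 12 = pos 10 = 'k'
  'h' (pos 7) + 12 = pos 19 = 't'
  'a' (pos 0) + 12 = pos 12 = 'm'
  'g' (pos 6) + 12 = pos 18 = 's'
  'y' (pos 24) + 12 = pos 10 = 'k'
Result: ktmsk

ktmsk


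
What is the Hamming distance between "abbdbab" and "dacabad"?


Comparing "abbdbab" and "dacabad" position by position:
  Position 0: 'a' vs 'd' => differ
  Position 1: 'b' vs 'a' => differ
  Position 2: 'b' vs 'c' => differ
  Position 3: 'd' vs 'a' => differ
  Position 4: 'b' vs 'b' => same
  Position 5: 'a' vs 'a' => same
  Position 6: 'b' vs 'd' => differ
Total differences (Hamming distance): 5

5


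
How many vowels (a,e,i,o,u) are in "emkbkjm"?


Input: emkbkjm
Checking each character:
  'e' at position 0: vowel (running total: 1)
  'm' at position 1: consonant
  'k' at position 2: consonant
  'b' at position 3: consonant
  'k' at position 4: consonant
  'j' at position 5: consonant
  'm' at position 6: consonant
Total vowels: 1

1


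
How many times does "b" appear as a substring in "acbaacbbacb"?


Searching for "b" in "acbaacbbacb"
Scanning each position:
  Position 0: "a" => no
  Position 1: "c" => no
  Position 2: "b" => MATCH
  Position 3: "a" => no
  Position 4: "a" => no
  Position 5: "c" => no
  Position 6: "b" => MATCH
  Position 7: "b" => MATCH
  Position 8: "a" => no
  Position 9: "c" => no
  Position 10: "b" => MATCH
Total occurrences: 4

4


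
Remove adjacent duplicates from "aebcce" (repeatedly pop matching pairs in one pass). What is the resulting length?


Input: aebcce
Stack-based adjacent duplicate removal:
  Read 'a': push. Stack: a
  Read 'e': push. Stack: ae
  Read 'b': push. Stack: aeb
  Read 'c': push. Stack: aebc
  Read 'c': matches stack top 'c' => pop. Stack: aeb
  Read 'e': push. Stack: aebe
Final stack: "aebe" (length 4)

4


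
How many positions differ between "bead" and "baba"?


Comparing "bead" and "baba" position by position:
  Position 0: 'b' vs 'b' => same
  Position 1: 'e' vs 'a' => DIFFER
  Position 2: 'a' vs 'b' => DIFFER
  Position 3: 'd' vs 'a' => DIFFER
Positions that differ: 3

3


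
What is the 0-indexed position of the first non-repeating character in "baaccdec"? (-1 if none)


Input: baaccdec
Character frequencies:
  'a': 2
  'b': 1
  'c': 3
  'd': 1
  'e': 1
Scanning left to right for freq == 1:
  Position 0 ('b'): unique! => answer = 0

0


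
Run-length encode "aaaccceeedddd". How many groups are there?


Input: aaaccceeedddd
Scanning for consecutive runs:
  Group 1: 'a' x 3 (positions 0-2)
  Group 2: 'c' x 3 (positions 3-5)
  Group 3: 'e' x 3 (positions 6-8)
  Group 4: 'd' x 4 (positions 9-12)
Total groups: 4

4


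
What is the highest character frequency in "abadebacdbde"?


Input: abadebacdbde
Character counts:
  'a': 3
  'b': 3
  'c': 1
  'd': 3
  'e': 2
Maximum frequency: 3

3


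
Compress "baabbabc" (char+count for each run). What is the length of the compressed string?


Input: baabbabc
Runs:
  'b' x 1 => "b1"
  'a' x 2 => "a2"
  'b' x 2 => "b2"
  'a' x 1 => "a1"
  'b' x 1 => "b1"
  'c' x 1 => "c1"
Compressed: "b1a2b2a1b1c1"
Compressed length: 12

12


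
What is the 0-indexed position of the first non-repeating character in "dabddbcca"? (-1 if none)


Input: dabddbcca
Character frequencies:
  'a': 2
  'b': 2
  'c': 2
  'd': 3
Scanning left to right for freq == 1:
  Position 0 ('d'): freq=3, skip
  Position 1 ('a'): freq=2, skip
  Position 2 ('b'): freq=2, skip
  Position 3 ('d'): freq=3, skip
  Position 4 ('d'): freq=3, skip
  Position 5 ('b'): freq=2, skip
  Position 6 ('c'): freq=2, skip
  Position 7 ('c'): freq=2, skip
  Position 8 ('a'): freq=2, skip
  No unique character found => answer = -1

-1


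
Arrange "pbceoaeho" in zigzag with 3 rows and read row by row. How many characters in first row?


Zigzag "pbceoaeho" into 3 rows:
Placing characters:
  'p' => row 0
  'b' => row 1
  'c' => row 2
  'e' => row 1
  'o' => row 0
  'a' => row 1
  'e' => row 2
  'h' => row 1
  'o' => row 0
Rows:
  Row 0: "poo"
  Row 1: "beah"
  Row 2: "ce"
First row length: 3

3


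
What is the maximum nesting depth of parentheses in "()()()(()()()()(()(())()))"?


Input: "()()()(()()()()(()(())()))"
Tracking depth:
  Position 0 '(': depth becomes 1
  Position 1 ')': depth becomes 0
  Position 2 '(': depth becomes 1
  Position 3 ')': depth becomes 0
  Position 4 '(': depth becomes 1
  Position 5 ')': depth becomes 0
  Position 6 '(': depth becomes 1
  Position 7 '(': depth becomes 2
  Position 8 ')': depth becomes 1
  Position 9 '(': depth becomes 2
  Position 10 ')': depth becomes 1
  Position 11 '(': depth becomes 2
  Position 12 ')': depth becomes 1
  Position 13 '(': depth becomes 2
  Position 14 ')': depth becomes 1
  Position 15 '(': depth becomes 2
  Position 16 '(': depth becomes 3
  Position 17 ')': depth becomes 2
  Position 18 '(': depth becomes 3
  Position 19 '(': depth becomes 4
  Position 20 ')': depth becomes 3
  Position 21 ')': depth becomes 2
  Position 22 '(': depth becomes 3
  Position 23 ')': depth becomes 2
  Position 24 ')': depth becomes 1
  Position 25 ')': depth becomes 0
Maximum depth reached: 4

4


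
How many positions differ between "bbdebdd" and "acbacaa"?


Comparing "bbdebdd" and "acbacaa" position by position:
  Position 0: 'b' vs 'a' => DIFFER
  Position 1: 'b' vs 'c' => DIFFER
  Position 2: 'd' vs 'b' => DIFFER
  Position 3: 'e' vs 'a' => DIFFER
  Position 4: 'b' vs 'c' => DIFFER
  Position 5: 'd' vs 'a' => DIFFER
  Position 6: 'd' vs 'a' => DIFFER
Positions that differ: 7

7


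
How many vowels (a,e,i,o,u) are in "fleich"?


Input: fleich
Checking each character:
  'f' at position 0: consonant
  'l' at position 1: consonant
  'e' at position 2: vowel (running total: 1)
  'i' at position 3: vowel (running total: 2)
  'c' at position 4: consonant
  'h' at position 5: consonant
Total vowels: 2

2


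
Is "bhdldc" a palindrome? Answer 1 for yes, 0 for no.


Input: bhdldc
Reversed: cdldhb
  Compare pos 0 ('b') with pos 5 ('c'): MISMATCH
  Compare pos 1 ('h') with pos 4 ('d'): MISMATCH
  Compare pos 2 ('d') with pos 3 ('l'): MISMATCH
Result: not a palindrome

0


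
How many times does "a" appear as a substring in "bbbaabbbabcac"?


Searching for "a" in "bbbaabbbabcac"
Scanning each position:
  Position 0: "b" => no
  Position 1: "b" => no
  Position 2: "b" => no
  Position 3: "a" => MATCH
  Position 4: "a" => MATCH
  Position 5: "b" => no
  Position 6: "b" => no
  Position 7: "b" => no
  Position 8: "a" => MATCH
  Position 9: "b" => no
  Position 10: "c" => no
  Position 11: "a" => MATCH
  Position 12: "c" => no
Total occurrences: 4

4


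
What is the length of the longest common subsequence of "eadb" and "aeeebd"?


LCS of "eadb" and "aeeebd"
DP table:
           a    e    e    e    b    d
      0    0    0    0    0    0    0
  e   0    0    1    1    1    1    1
  a   0    1    1    1    1    1    1
  d   0    1    1    1    1    1    2
  b   0    1    1    1    1    2    2
LCS length = dp[4][6] = 2

2


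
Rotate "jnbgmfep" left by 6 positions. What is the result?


Input: "jnbgmfep", rotate left by 6
First 6 characters: "jnbgmf"
Remaining characters: "ep"
Concatenate remaining + first: "ep" + "jnbgmf" = "epjnbgmf"

epjnbgmf


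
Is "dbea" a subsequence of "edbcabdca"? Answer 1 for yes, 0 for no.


Check if "dbea" is a subsequence of "edbcabdca"
Greedy scan:
  Position 0 ('e'): no match needed
  Position 1 ('d'): matches sub[0] = 'd'
  Position 2 ('b'): matches sub[1] = 'b'
  Position 3 ('c'): no match needed
  Position 4 ('a'): no match needed
  Position 5 ('b'): no match needed
  Position 6 ('d'): no match needed
  Position 7 ('c'): no match needed
  Position 8 ('a'): no match needed
Only matched 2/4 characters => not a subsequence

0


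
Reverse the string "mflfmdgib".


Input: mflfmdgib
Reading characters right to left:
  Position 8: 'b'
  Position 7: 'i'
  Position 6: 'g'
  Position 5: 'd'
  Position 4: 'm'
  Position 3: 'f'
  Position 2: 'l'
  Position 1: 'f'
  Position 0: 'm'
Reversed: bigdmflfm

bigdmflfm


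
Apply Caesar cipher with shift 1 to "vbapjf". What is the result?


Caesar cipher: shift "vbapjf" by 1
  'v' (pos 21) + 1 = pos 22 = 'w'
  'b' (pos 1) + 1 = pos 2 = 'c'
  'a' (pos 0) + 1 = pos 1 = 'b'
  'p' (pos 15) + 1 = pos 16 = 'q'
  'j' (pos 9) + 1 = pos 10 = 'k'
  'f' (pos 5) + 1 = pos 6 = 'g'
Result: wcbqkg

wcbqkg


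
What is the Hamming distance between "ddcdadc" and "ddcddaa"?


Comparing "ddcdadc" and "ddcddaa" position by position:
  Position 0: 'd' vs 'd' => same
  Position 1: 'd' vs 'd' => same
  Position 2: 'c' vs 'c' => same
  Position 3: 'd' vs 'd' => same
  Position 4: 'a' vs 'd' => differ
  Position 5: 'd' vs 'a' => differ
  Position 6: 'c' vs 'a' => differ
Total differences (Hamming distance): 3

3


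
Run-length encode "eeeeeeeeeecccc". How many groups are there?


Input: eeeeeeeeeecccc
Scanning for consecutive runs:
  Group 1: 'e' x 10 (positions 0-9)
  Group 2: 'c' x 4 (positions 10-13)
Total groups: 2

2


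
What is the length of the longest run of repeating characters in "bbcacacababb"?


Input: "bbcacacababb"
Scanning for longest run:
  Position 1 ('b'): continues run of 'b', length=2
  Position 2 ('c'): new char, reset run to 1
  Position 3 ('a'): new char, reset run to 1
  Position 4 ('c'): new char, reset run to 1
  Position 5 ('a'): new char, reset run to 1
  Position 6 ('c'): new char, reset run to 1
  Position 7 ('a'): new char, reset run to 1
  Position 8 ('b'): new char, reset run to 1
  Position 9 ('a'): new char, reset run to 1
  Position 10 ('b'): new char, reset run to 1
  Position 11 ('b'): continues run of 'b', length=2
Longest run: 'b' with length 2

2


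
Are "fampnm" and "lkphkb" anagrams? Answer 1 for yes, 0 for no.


Strings: "fampnm", "lkphkb"
Sorted first:  afmmnp
Sorted second: bhkklp
Differ at position 0: 'a' vs 'b' => not anagrams

0


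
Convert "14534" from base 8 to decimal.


Input: "14534" in base 8
Positional expansion:
  Digit '1' (value 1) x 8^4 = 4096
  Digit '4' (value 4) x 8^3 = 2048
  Digit '5' (value 5) x 8^2 = 320
  Digit '3' (value 3) x 8^1 = 24
  Digit '4' (value 4) x 8^0 = 4
Sum = 6492

6492


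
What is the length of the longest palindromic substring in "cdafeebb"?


Input: "cdafeebb"
Checking substrings for palindromes:
  [4:6] "ee" (len 2) => palindrome
  [6:8] "bb" (len 2) => palindrome
Longest palindromic substring: "ee" with length 2

2


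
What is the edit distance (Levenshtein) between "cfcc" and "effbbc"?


Computing edit distance: "cfcc" -> "effbbc"
DP table:
           e    f    f    b    b    c
      0    1    2    3    4    5    6
  c   1    1    2    3    4    5    5
  f   2    2    1    2    3    4    5
  c   3    3    2    2    3    4    4
  c   4    4    3    3    3    4    4
Edit distance = dp[4][6] = 4

4


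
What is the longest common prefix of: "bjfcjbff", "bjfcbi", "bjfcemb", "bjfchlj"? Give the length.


Words: bjfcjbff, bjfcbi, bjfcemb, bjfchlj
  Position 0: all 'b' => match
  Position 1: all 'j' => match
  Position 2: all 'f' => match
  Position 3: all 'c' => match
  Position 4: ('j', 'b', 'e', 'h') => mismatch, stop
LCP = "bjfc" (length 4)

4


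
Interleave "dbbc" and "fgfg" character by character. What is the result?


Interleaving "dbbc" and "fgfg":
  Position 0: 'd' from first, 'f' from second => "df"
  Position 1: 'b' from first, 'g' from second => "bg"
  Position 2: 'b' from first, 'f' from second => "bf"
  Position 3: 'c' from first, 'g' from second => "cg"
Result: dfbgbfcg

dfbgbfcg


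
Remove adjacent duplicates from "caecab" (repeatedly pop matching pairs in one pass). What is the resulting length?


Input: caecab
Stack-based adjacent duplicate removal:
  Read 'c': push. Stack: c
  Read 'a': push. Stack: ca
  Read 'e': push. Stack: cae
  Read 'c': push. Stack: caec
  Read 'a': push. Stack: caeca
  Read 'b': push. Stack: caecab
Final stack: "caecab" (length 6)

6


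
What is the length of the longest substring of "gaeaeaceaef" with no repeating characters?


Input: "gaeaeaceaef"
Sliding window (track last position of each char):
  Position 0 ('g'): window [0,0] length 1 -- new best
  Position 1 ('a'): window [0,1] length 2 -- new best
  Position 2 ('e'): window [0,2] length 3 -- new best
  Position 3 ('a'): repeat (last at 1), move window start to 2
  Position 3 ('a'): window [2,3] length 2
  Position 4 ('e'): repeat (last at 2), move window start to 3
  Position 4 ('e'): window [3,4] length 2
  Position 5 ('a'): repeat (last at 3), move window start to 4
  Position 5 ('a'): window [4,5] length 2
  Position 6 ('c'): window [4,6] length 3
  Position 7 ('e'): repeat (last at 4), move window start to 5
  Position 7 ('e'): window [5,7] length 3
  Position 8 ('a'): repeat (last at 5), move window start to 6
  Position 8 ('a'): window [6,8] length 3
  Position 9 ('e'): repeat (last at 7), move window start to 8
  Position 9 ('e'): window [8,9] length 2
  Position 10 ('f'): window [8,10] length 3
Longest substring with no repeats: "gae" with length 3

3


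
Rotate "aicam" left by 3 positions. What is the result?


Input: "aicam", rotate left by 3
First 3 characters: "aic"
Remaining characters: "am"
Concatenate remaining + first: "am" + "aic" = "amaic"

amaic


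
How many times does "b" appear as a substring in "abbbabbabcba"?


Searching for "b" in "abbbabbabcba"
Scanning each position:
  Position 0: "a" => no
  Position 1: "b" => MATCH
  Position 2: "b" => MATCH
  Position 3: "b" => MATCH
  Position 4: "a" => no
  Position 5: "b" => MATCH
  Position 6: "b" => MATCH
  Position 7: "a" => no
  Position 8: "b" => MATCH
  Position 9: "c" => no
  Position 10: "b" => MATCH
  Position 11: "a" => no
Total occurrences: 7

7


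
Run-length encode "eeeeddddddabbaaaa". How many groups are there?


Input: eeeeddddddabbaaaa
Scanning for consecutive runs:
  Group 1: 'e' x 4 (positions 0-3)
  Group 2: 'd' x 6 (positions 4-9)
  Group 3: 'a' x 1 (positions 10-10)
  Group 4: 'b' x 2 (positions 11-12)
  Group 5: 'a' x 4 (positions 13-16)
Total groups: 5

5


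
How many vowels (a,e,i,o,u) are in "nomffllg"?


Input: nomffllg
Checking each character:
  'n' at position 0: consonant
  'o' at position 1: vowel (running total: 1)
  'm' at position 2: consonant
  'f' at position 3: consonant
  'f' at position 4: consonant
  'l' at position 5: consonant
  'l' at position 6: consonant
  'g' at position 7: consonant
Total vowels: 1

1


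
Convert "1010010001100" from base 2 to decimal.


Input: "1010010001100" in base 2
Positional expansion:
  Digit '1' (value 1) x 2^12 = 4096
  Digit '0' (value 0) x 2^11 = 0
  Digit '1' (value 1) x 2^10 = 1024
  Digit '0' (value 0) x 2^9 = 0
  Digit '0' (value 0) x 2^8 = 0
  Digit '1' (value 1) x 2^7 = 128
  Digit '0' (value 0) x 2^6 = 0
  Digit '0' (value 0) x 2^5 = 0
  Digit '0' (value 0) x 2^4 = 0
  Digit '1' (value 1) x 2^3 = 8
  Digit '1' (value 1) x 2^2 = 4
  Digit '0' (value 0) x 2^1 = 0
  Digit '0' (value 0) x 2^0 = 0
Sum = 5260

5260


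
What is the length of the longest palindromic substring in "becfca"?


Input: "becfca"
Checking substrings for palindromes:
  [2:5] "cfc" (len 3) => palindrome
Longest palindromic substring: "cfc" with length 3

3


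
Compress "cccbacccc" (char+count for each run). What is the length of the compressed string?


Input: cccbacccc
Runs:
  'c' x 3 => "c3"
  'b' x 1 => "b1"
  'a' x 1 => "a1"
  'c' x 4 => "c4"
Compressed: "c3b1a1c4"
Compressed length: 8

8


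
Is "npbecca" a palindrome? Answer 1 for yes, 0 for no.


Input: npbecca
Reversed: accebpn
  Compare pos 0 ('n') with pos 6 ('a'): MISMATCH
  Compare pos 1 ('p') with pos 5 ('c'): MISMATCH
  Compare pos 2 ('b') with pos 4 ('c'): MISMATCH
Result: not a palindrome

0


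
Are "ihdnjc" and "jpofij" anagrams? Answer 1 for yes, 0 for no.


Strings: "ihdnjc", "jpofij"
Sorted first:  cdhijn
Sorted second: fijjop
Differ at position 0: 'c' vs 'f' => not anagrams

0


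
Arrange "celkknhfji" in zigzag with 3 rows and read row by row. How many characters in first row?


Zigzag "celkknhfji" into 3 rows:
Placing characters:
  'c' => row 0
  'e' => row 1
  'l' => row 2
  'k' => row 1
  'k' => row 0
  'n' => row 1
  'h' => row 2
  'f' => row 1
  'j' => row 0
  'i' => row 1
Rows:
  Row 0: "ckj"
  Row 1: "eknfi"
  Row 2: "lh"
First row length: 3

3


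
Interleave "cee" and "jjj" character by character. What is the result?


Interleaving "cee" and "jjj":
  Position 0: 'c' from first, 'j' from second => "cj"
  Position 1: 'e' from first, 'j' from second => "ej"
  Position 2: 'e' from first, 'j' from second => "ej"
Result: cjejej

cjejej


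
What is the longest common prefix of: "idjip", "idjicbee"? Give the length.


Words: idjip, idjicbee
  Position 0: all 'i' => match
  Position 1: all 'd' => match
  Position 2: all 'j' => match
  Position 3: all 'i' => match
  Position 4: ('p', 'c') => mismatch, stop
LCP = "idji" (length 4)

4


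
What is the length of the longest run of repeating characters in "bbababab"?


Input: "bbababab"
Scanning for longest run:
  Position 1 ('b'): continues run of 'b', length=2
  Position 2 ('a'): new char, reset run to 1
  Position 3 ('b'): new char, reset run to 1
  Position 4 ('a'): new char, reset run to 1
  Position 5 ('b'): new char, reset run to 1
  Position 6 ('a'): new char, reset run to 1
  Position 7 ('b'): new char, reset run to 1
Longest run: 'b' with length 2

2


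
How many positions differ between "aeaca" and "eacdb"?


Comparing "aeaca" and "eacdb" position by position:
  Position 0: 'a' vs 'e' => DIFFER
  Position 1: 'e' vs 'a' => DIFFER
  Position 2: 'a' vs 'c' => DIFFER
  Position 3: 'c' vs 'd' => DIFFER
  Position 4: 'a' vs 'b' => DIFFER
Positions that differ: 5

5


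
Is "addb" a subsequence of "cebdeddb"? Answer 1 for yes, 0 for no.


Check if "addb" is a subsequence of "cebdeddb"
Greedy scan:
  Position 0 ('c'): no match needed
  Position 1 ('e'): no match needed
  Position 2 ('b'): no match needed
  Position 3 ('d'): no match needed
  Position 4 ('e'): no match needed
  Position 5 ('d'): no match needed
  Position 6 ('d'): no match needed
  Position 7 ('b'): no match needed
Only matched 0/4 characters => not a subsequence

0


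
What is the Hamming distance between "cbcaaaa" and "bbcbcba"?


Comparing "cbcaaaa" and "bbcbcba" position by position:
  Position 0: 'c' vs 'b' => differ
  Position 1: 'b' vs 'b' => same
  Position 2: 'c' vs 'c' => same
  Position 3: 'a' vs 'b' => differ
  Position 4: 'a' vs 'c' => differ
  Position 5: 'a' vs 'b' => differ
  Position 6: 'a' vs 'a' => same
Total differences (Hamming distance): 4

4


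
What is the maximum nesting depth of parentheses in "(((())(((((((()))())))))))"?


Input: "(((())(((((((()))())))))))"
Tracking depth:
  Position 0 '(': depth becomes 1
  Position 1 '(': depth becomes 2
  Position 2 '(': depth becomes 3
  Position 3 '(': depth becomes 4
  Position 4 ')': depth becomes 3
  Position 5 ')': depth becomes 2
  Position 6 '(': depth becomes 3
  Position 7 '(': depth becomes 4
  Position 8 '(': depth becomes 5
  Position 9 '(': depth becomes 6
  Position 10 '(': depth becomes 7
  Position 11 '(': depth becomes 8
  Position 12 '(': depth becomes 9
  Position 13 '(': depth becomes 10
  Position 14 ')': depth becomes 9
  Position 15 ')': depth becomes 8
  Position 16 ')': depth becomes 7
  Position 17 '(': depth becomes 8
  Position 18 ')': depth becomes 7
  Position 19 ')': depth becomes 6
  Position 20 ')': depth becomes 5
  Position 21 ')': depth becomes 4
  Position 22 ')': depth becomes 3
  Position 23 ')': depth becomes 2
  Position 24 ')': depth becomes 1
  Position 25 ')': depth becomes 0
Maximum depth reached: 10

10


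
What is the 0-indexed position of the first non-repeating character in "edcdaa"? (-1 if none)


Input: edcdaa
Character frequencies:
  'a': 2
  'c': 1
  'd': 2
  'e': 1
Scanning left to right for freq == 1:
  Position 0 ('e'): unique! => answer = 0

0


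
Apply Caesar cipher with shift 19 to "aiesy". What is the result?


Caesar cipher: shift "aiesy" by 19
  'a' (pos 0) + 19 = pos 19 = 't'
  'i' (pos 8) + 19 = pos 1 = 'b'
  'e' (pos 4) + 19 = pos 23 = 'x'
  's' (pos 18) + 19 = pos 11 = 'l'
  'y' (pos 24) + 19 = pos 17 = 'r'
Result: tbxlr

tbxlr


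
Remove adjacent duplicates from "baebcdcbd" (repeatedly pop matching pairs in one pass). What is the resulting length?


Input: baebcdcbd
Stack-based adjacent duplicate removal:
  Read 'b': push. Stack: b
  Read 'a': push. Stack: ba
  Read 'e': push. Stack: bae
  Read 'b': push. Stack: baeb
  Read 'c': push. Stack: baebc
  Read 'd': push. Stack: baebcd
  Read 'c': push. Stack: baebcdc
  Read 'b': push. Stack: baebcdcb
  Read 'd': push. Stack: baebcdcbd
Final stack: "baebcdcbd" (length 9)

9


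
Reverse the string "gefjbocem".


Input: gefjbocem
Reading characters right to left:
  Position 8: 'm'
  Position 7: 'e'
  Position 6: 'c'
  Position 5: 'o'
  Position 4: 'b'
  Position 3: 'j'
  Position 2: 'f'
  Position 1: 'e'
  Position 0: 'g'
Reversed: mecobjfeg

mecobjfeg


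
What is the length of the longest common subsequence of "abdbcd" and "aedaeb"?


LCS of "abdbcd" and "aedaeb"
DP table:
           a    e    d    a    e    b
      0    0    0    0    0    0    0
  a   0    1    1    1    1    1    1
  b   0    1    1    1    1    1    2
  d   0    1    1    2    2    2    2
  b   0    1    1    2    2    2    3
  c   0    1    1    2    2    2    3
  d   0    1    1    2    2    2    3
LCS length = dp[6][6] = 3

3


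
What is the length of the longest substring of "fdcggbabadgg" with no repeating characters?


Input: "fdcggbabadgg"
Sliding window (track last position of each char):
  Position 0 ('f'): window [0,0] length 1 -- new best
  Position 1 ('d'): window [0,1] length 2 -- new best
  Position 2 ('c'): window [0,2] length 3 -- new best
  Position 3 ('g'): window [0,3] length 4 -- new best
  Position 4 ('g'): repeat (last at 3), move window start to 4
  Position 4 ('g'): window [4,4] length 1
  Position 5 ('b'): window [4,5] length 2
  Position 6 ('a'): window [4,6] length 3
  Position 7 ('b'): repeat (last at 5), move window start to 6
  Position 7 ('b'): window [6,7] length 2
  Position 8 ('a'): repeat (last at 6), move window start to 7
  Position 8 ('a'): window [7,8] length 2
  Position 9 ('d'): window [7,9] length 3
  Position 10 ('g'): window [7,10] length 4
  Position 11 ('g'): repeat (last at 10), move window start to 11
  Position 11 ('g'): window [11,11] length 1
Longest substring with no repeats: "fdcg" with length 4

4


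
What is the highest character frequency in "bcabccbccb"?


Input: bcabccbccb
Character counts:
  'a': 1
  'b': 4
  'c': 5
Maximum frequency: 5

5


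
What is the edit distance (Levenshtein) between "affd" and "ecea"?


Computing edit distance: "affd" -> "ecea"
DP table:
           e    c    e    a
      0    1    2    3    4
  a   1    1    2    3    3
  f   2    2    2    3    4
  f   3    3    3    3    4
  d   4    4    4    4    4
Edit distance = dp[4][4] = 4

4


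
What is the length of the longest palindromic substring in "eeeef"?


Input: "eeeef"
Checking substrings for palindromes:
  [0:4] "eeee" (len 4) => palindrome
  [0:3] "eee" (len 3) => palindrome
  [1:4] "eee" (len 3) => palindrome
  [0:2] "ee" (len 2) => palindrome
  [1:3] "ee" (len 2) => palindrome
  [2:4] "ee" (len 2) => palindrome
Longest palindromic substring: "eeee" with length 4

4


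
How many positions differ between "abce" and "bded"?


Comparing "abce" and "bded" position by position:
  Position 0: 'a' vs 'b' => DIFFER
  Position 1: 'b' vs 'd' => DIFFER
  Position 2: 'c' vs 'e' => DIFFER
  Position 3: 'e' vs 'd' => DIFFER
Positions that differ: 4

4


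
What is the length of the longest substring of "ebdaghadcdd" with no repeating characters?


Input: "ebdaghadcdd"
Sliding window (track last position of each char):
  Position 0 ('e'): window [0,0] length 1 -- new best
  Position 1 ('b'): window [0,1] length 2 -- new best
  Position 2 ('d'): window [0,2] length 3 -- new best
  Position 3 ('a'): window [0,3] length 4 -- new best
  Position 4 ('g'): window [0,4] length 5 -- new best
  Position 5 ('h'): window [0,5] length 6 -- new best
  Position 6 ('a'): repeat (last at 3), move window start to 4
  Position 6 ('a'): window [4,6] length 3
  Position 7 ('d'): window [4,7] length 4
  Position 8 ('c'): window [4,8] length 5
  Position 9 ('d'): repeat (last at 7), move window start to 8
  Position 9 ('d'): window [8,9] length 2
  Position 10 ('d'): repeat (last at 9), move window start to 10
  Position 10 ('d'): window [10,10] length 1
Longest substring with no repeats: "ebdagh" with length 6

6


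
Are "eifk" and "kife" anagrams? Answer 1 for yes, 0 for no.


Strings: "eifk", "kife"
Sorted first:  efik
Sorted second: efik
Sorted forms match => anagrams

1


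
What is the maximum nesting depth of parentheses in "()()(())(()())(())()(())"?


Input: "()()(())(()())(())()(())"
Tracking depth:
  Position 0 '(': depth becomes 1
  Position 1 ')': depth becomes 0
  Position 2 '(': depth becomes 1
  Position 3 ')': depth becomes 0
  Position 4 '(': depth becomes 1
  Position 5 '(': depth becomes 2
  Position 6 ')': depth becomes 1
  Position 7 ')': depth becomes 0
  Position 8 '(': depth becomes 1
  Position 9 '(': depth becomes 2
  Position 10 ')': depth becomes 1
  Position 11 '(': depth becomes 2
  Position 12 ')': depth becomes 1
  Position 13 ')': depth becomes 0
  Position 14 '(': depth becomes 1
  Position 15 '(': depth becomes 2
  Position 16 ')': depth becomes 1
  Position 17 ')': depth becomes 0
  Position 18 '(': depth becomes 1
  Position 19 ')': depth becomes 0
  Position 20 '(': depth becomes 1
  Position 21 '(': depth becomes 2
  Position 22 ')': depth becomes 1
  Position 23 ')': depth becomes 0
Maximum depth reached: 2

2


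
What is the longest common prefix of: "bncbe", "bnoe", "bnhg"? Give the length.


Words: bncbe, bnoe, bnhg
  Position 0: all 'b' => match
  Position 1: all 'n' => match
  Position 2: ('c', 'o', 'h') => mismatch, stop
LCP = "bn" (length 2)

2


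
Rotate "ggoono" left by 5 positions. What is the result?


Input: "ggoono", rotate left by 5
First 5 characters: "ggoon"
Remaining characters: "o"
Concatenate remaining + first: "o" + "ggoon" = "oggoon"

oggoon


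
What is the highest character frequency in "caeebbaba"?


Input: caeebbaba
Character counts:
  'a': 3
  'b': 3
  'c': 1
  'e': 2
Maximum frequency: 3

3


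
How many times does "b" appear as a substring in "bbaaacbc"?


Searching for "b" in "bbaaacbc"
Scanning each position:
  Position 0: "b" => MATCH
  Position 1: "b" => MATCH
  Position 2: "a" => no
  Position 3: "a" => no
  Position 4: "a" => no
  Position 5: "c" => no
  Position 6: "b" => MATCH
  Position 7: "c" => no
Total occurrences: 3

3


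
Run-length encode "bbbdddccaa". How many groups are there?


Input: bbbdddccaa
Scanning for consecutive runs:
  Group 1: 'b' x 3 (positions 0-2)
  Group 2: 'd' x 3 (positions 3-5)
  Group 3: 'c' x 2 (positions 6-7)
  Group 4: 'a' x 2 (positions 8-9)
Total groups: 4

4


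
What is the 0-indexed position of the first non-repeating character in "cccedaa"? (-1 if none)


Input: cccedaa
Character frequencies:
  'a': 2
  'c': 3
  'd': 1
  'e': 1
Scanning left to right for freq == 1:
  Position 0 ('c'): freq=3, skip
  Position 1 ('c'): freq=3, skip
  Position 2 ('c'): freq=3, skip
  Position 3 ('e'): unique! => answer = 3

3


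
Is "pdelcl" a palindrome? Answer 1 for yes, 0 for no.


Input: pdelcl
Reversed: lcledp
  Compare pos 0 ('p') with pos 5 ('l'): MISMATCH
  Compare pos 1 ('d') with pos 4 ('c'): MISMATCH
  Compare pos 2 ('e') with pos 3 ('l'): MISMATCH
Result: not a palindrome

0


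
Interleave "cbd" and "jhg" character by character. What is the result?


Interleaving "cbd" and "jhg":
  Position 0: 'c' from first, 'j' from second => "cj"
  Position 1: 'b' from first, 'h' from second => "bh"
  Position 2: 'd' from first, 'g' from second => "dg"
Result: cjbhdg

cjbhdg


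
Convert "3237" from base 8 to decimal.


Input: "3237" in base 8
Positional expansion:
  Digit '3' (value 3) x 8^3 = 1536
  Digit '2' (value 2) x 8^2 = 128
  Digit '3' (value 3) x 8^1 = 24
  Digit '7' (value 7) x 8^0 = 7
Sum = 1695

1695


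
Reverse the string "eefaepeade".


Input: eefaepeade
Reading characters right to left:
  Position 9: 'e'
  Position 8: 'd'
  Position 7: 'a'
  Position 6: 'e'
  Position 5: 'p'
  Position 4: 'e'
  Position 3: 'a'
  Position 2: 'f'
  Position 1: 'e'
  Position 0: 'e'
Reversed: edaepeafee

edaepeafee


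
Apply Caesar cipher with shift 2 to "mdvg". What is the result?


Caesar cipher: shift "mdvg" by 2
  'm' (pos 12) + 2 = pos 14 = 'o'
  'd' (pos 3) + 2 = pos 5 = 'f'
  'v' (pos 21) + 2 = pos 23 = 'x'
  'g' (pos 6) + 2 = pos 8 = 'i'
Result: ofxi

ofxi


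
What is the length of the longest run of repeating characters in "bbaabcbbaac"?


Input: "bbaabcbbaac"
Scanning for longest run:
  Position 1 ('b'): continues run of 'b', length=2
  Position 2 ('a'): new char, reset run to 1
  Position 3 ('a'): continues run of 'a', length=2
  Position 4 ('b'): new char, reset run to 1
  Position 5 ('c'): new char, reset run to 1
  Position 6 ('b'): new char, reset run to 1
  Position 7 ('b'): continues run of 'b', length=2
  Position 8 ('a'): new char, reset run to 1
  Position 9 ('a'): continues run of 'a', length=2
  Position 10 ('c'): new char, reset run to 1
Longest run: 'b' with length 2

2


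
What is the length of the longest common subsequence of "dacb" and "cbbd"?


LCS of "dacb" and "cbbd"
DP table:
           c    b    b    d
      0    0    0    0    0
  d   0    0    0    0    1
  a   0    0    0    0    1
  c   0    1    1    1    1
  b   0    1    2    2    2
LCS length = dp[4][4] = 2

2


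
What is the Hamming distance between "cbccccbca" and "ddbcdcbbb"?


Comparing "cbccccbca" and "ddbcdcbbb" position by position:
  Position 0: 'c' vs 'd' => differ
  Position 1: 'b' vs 'd' => differ
  Position 2: 'c' vs 'b' => differ
  Position 3: 'c' vs 'c' => same
  Position 4: 'c' vs 'd' => differ
  Position 5: 'c' vs 'c' => same
  Position 6: 'b' vs 'b' => same
  Position 7: 'c' vs 'b' => differ
  Position 8: 'a' vs 'b' => differ
Total differences (Hamming distance): 6

6
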